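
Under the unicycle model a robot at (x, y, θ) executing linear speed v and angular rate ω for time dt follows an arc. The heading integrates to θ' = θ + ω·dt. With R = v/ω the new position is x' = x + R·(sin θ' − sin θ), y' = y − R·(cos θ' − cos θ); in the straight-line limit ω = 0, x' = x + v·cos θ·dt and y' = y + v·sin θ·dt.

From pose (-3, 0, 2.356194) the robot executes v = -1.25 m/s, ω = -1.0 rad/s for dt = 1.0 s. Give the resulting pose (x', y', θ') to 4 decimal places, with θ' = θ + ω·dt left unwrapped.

(-2.6626, -1.1501, 1.3562)

θ' = 2.3562 + -1.0·1.0 = 1.3562
R = v/ω = -1.25/-1.0 = 1.2500
x' = -3 + 1.2500·(sin 1.3562 − sin 2.3562) = -2.6626
y' = 0 − 1.2500·(cos 1.3562 − cos 2.3562) = -1.1501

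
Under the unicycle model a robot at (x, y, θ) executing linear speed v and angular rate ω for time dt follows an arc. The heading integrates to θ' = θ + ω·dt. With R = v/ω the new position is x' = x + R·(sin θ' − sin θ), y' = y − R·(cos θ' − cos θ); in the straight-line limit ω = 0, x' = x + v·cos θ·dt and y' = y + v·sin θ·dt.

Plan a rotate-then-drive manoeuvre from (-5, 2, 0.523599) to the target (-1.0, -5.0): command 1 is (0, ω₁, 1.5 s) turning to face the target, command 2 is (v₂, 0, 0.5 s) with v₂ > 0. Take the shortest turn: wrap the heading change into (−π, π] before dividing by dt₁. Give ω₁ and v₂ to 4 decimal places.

heading to target = atan2(-5−2, -1−-5) = -1.0517
Δθ = wrap(-1.0517 − 0.5236) = -1.5752; ω₁ = Δθ/dt₁ = -1.0502
distance = √((-1−-5)² + (-5−2)²) = 8.0623; v₂ = distance/dt₂ = 16.1245

ω₁ = -1.0502, v₂ = 16.1245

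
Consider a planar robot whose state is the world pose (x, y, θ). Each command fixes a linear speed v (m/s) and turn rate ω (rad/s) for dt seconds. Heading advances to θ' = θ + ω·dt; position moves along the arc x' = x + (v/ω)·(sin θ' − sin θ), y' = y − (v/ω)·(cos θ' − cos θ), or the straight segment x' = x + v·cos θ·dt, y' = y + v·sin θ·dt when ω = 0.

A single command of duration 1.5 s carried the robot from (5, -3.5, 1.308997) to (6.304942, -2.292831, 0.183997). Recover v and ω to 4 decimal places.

v = 1.2500, ω = -0.7500

Δθ = 0.183997 − 1.308997 = -1.125000
ω = Δθ/dt = -1.125000/1.5 = -0.7500
R = Δx/(sin θ' − sin θ) = -1.6667
v = R·ω = -1.6667·-0.7500 = 1.2500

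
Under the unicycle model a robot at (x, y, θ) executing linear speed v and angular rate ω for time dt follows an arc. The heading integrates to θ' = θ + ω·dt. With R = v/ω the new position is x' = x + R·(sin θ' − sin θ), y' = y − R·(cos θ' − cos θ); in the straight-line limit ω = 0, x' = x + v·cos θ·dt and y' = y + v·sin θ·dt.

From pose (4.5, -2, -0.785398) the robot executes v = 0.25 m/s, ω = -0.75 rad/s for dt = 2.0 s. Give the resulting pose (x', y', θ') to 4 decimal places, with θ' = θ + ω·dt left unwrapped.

θ' = -0.7854 + -0.75·2.0 = -2.2854
R = v/ω = 0.25/-0.75 = -0.3333
x' = 4.5 + -0.3333·(sin -2.2854 − sin -0.7854) = 4.5161
y' = -2 − -0.3333·(cos -2.2854 − cos -0.7854) = -2.4541

(4.5161, -2.4541, -2.2854)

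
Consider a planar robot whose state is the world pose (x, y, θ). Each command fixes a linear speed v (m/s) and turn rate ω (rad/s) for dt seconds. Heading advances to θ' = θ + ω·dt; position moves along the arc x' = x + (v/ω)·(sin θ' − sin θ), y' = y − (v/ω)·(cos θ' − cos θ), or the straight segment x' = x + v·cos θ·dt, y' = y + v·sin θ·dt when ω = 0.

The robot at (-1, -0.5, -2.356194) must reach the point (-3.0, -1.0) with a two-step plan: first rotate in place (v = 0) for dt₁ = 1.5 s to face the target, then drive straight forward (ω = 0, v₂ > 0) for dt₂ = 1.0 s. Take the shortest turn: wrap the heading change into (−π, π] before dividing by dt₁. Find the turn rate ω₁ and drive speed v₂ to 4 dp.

heading to target = atan2(-1−-0.5, -3−-1) = -2.8966
Δθ = wrap(-2.8966 − -2.3562) = -0.5404; ω₁ = Δθ/dt₁ = -0.3603
distance = √((-3−-1)² + (-1−-0.5)²) = 2.0616; v₂ = distance/dt₂ = 2.0616

ω₁ = -0.3603, v₂ = 2.0616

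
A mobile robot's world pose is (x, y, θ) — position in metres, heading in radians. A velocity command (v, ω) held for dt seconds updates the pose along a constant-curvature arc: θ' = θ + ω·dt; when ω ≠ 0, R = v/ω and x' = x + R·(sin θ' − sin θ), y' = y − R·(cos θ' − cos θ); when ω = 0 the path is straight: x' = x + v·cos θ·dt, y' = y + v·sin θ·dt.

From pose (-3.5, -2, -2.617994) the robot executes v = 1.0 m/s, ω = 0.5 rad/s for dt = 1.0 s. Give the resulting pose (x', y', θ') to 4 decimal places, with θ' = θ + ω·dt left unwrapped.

(-4.2080, -2.6915, -2.1180)

θ' = -2.6180 + 0.5·1.0 = -2.1180
R = v/ω = 1.0/0.5 = 2.0000
x' = -3.5 + 2.0000·(sin -2.1180 − sin -2.6180) = -4.2080
y' = -2 − 2.0000·(cos -2.1180 − cos -2.6180) = -2.6915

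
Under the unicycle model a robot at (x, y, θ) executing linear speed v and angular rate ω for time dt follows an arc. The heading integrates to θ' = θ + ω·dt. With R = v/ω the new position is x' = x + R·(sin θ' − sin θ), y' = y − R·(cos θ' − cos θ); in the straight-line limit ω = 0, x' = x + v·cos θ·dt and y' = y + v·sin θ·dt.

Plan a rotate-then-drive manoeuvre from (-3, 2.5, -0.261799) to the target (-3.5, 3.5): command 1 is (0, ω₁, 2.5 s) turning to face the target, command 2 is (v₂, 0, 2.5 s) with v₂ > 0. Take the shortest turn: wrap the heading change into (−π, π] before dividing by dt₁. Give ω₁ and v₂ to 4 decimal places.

ω₁ = 0.9185, v₂ = 0.4472

heading to target = atan2(3.5−2.5, -3.5−-3) = 2.0344
Δθ = wrap(2.0344 − -0.2618) = 2.2962; ω₁ = Δθ/dt₁ = 0.9185
distance = √((-3.5−-3)² + (3.5−2.5)²) = 1.1180; v₂ = distance/dt₂ = 0.4472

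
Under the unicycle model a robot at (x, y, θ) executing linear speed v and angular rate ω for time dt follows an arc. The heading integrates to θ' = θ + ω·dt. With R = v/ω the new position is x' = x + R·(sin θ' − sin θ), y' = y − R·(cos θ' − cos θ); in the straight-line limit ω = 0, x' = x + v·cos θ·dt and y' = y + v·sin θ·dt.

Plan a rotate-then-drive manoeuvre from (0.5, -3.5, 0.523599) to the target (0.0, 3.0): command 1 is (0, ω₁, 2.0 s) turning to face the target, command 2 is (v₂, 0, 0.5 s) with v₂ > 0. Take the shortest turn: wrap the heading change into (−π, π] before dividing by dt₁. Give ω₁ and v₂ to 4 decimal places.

heading to target = atan2(3−-3.5, 0−0.5) = 1.6476
Δθ = wrap(1.6476 − 0.5236) = 1.1240; ω₁ = Δθ/dt₁ = 0.5620
distance = √((0−0.5)² + (3−-3.5)²) = 6.5192; v₂ = distance/dt₂ = 13.0384

ω₁ = 0.5620, v₂ = 13.0384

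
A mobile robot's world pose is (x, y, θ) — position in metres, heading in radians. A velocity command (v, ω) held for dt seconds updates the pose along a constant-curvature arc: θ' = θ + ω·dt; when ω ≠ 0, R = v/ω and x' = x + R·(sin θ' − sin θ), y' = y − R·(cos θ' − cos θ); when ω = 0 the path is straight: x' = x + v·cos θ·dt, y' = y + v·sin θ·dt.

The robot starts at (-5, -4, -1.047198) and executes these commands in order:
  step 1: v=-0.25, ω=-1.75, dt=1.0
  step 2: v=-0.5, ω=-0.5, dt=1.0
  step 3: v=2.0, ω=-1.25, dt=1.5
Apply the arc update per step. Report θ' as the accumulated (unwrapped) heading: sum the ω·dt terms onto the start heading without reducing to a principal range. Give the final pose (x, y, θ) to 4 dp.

step 1: θ'=-2.7972 (R=0.1429) → pose (-4.9245, -3.7941, -2.7972)
step 2: θ'=-3.2972 (R=1.0000) → pose (-4.4319, -3.7475, -3.2972)
step 3: θ'=-5.1722 (R=-1.6000) → pose (-5.6178, -1.4568, -5.1722)

(-5.6178, -1.4568, -5.1722)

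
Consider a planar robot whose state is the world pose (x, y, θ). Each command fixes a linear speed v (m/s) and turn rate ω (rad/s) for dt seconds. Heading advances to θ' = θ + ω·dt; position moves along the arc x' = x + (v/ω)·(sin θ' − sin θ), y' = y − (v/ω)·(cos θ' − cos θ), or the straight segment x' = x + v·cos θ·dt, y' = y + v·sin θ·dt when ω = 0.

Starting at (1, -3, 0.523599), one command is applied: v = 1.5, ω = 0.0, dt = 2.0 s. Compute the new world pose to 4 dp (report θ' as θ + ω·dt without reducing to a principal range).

(3.5981, -1.5000, 0.5236)

θ' = 0.5236 + 0.0·2.0 = 0.5236
ω = 0 → straight: x' = 1 + 1.5·cos(0.5236)·2.0 = 3.5981
y' = -3 + 1.5·sin(0.5236)·2.0 = -1.5000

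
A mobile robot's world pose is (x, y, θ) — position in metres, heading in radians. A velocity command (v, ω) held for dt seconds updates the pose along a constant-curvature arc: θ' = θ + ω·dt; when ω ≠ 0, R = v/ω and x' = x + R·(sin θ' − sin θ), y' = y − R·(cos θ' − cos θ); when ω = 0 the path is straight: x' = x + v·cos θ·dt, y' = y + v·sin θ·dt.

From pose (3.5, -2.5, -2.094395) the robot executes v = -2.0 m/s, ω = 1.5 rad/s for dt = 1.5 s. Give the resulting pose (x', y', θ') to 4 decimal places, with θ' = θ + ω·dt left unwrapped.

(2.1387, -0.5161, 0.1556)

θ' = -2.0944 + 1.5·1.5 = 0.1556
R = v/ω = -2.0/1.5 = -1.3333
x' = 3.5 + -1.3333·(sin 0.1556 − sin -2.0944) = 2.1387
y' = -2.5 − -1.3333·(cos 0.1556 − cos -2.0944) = -0.5161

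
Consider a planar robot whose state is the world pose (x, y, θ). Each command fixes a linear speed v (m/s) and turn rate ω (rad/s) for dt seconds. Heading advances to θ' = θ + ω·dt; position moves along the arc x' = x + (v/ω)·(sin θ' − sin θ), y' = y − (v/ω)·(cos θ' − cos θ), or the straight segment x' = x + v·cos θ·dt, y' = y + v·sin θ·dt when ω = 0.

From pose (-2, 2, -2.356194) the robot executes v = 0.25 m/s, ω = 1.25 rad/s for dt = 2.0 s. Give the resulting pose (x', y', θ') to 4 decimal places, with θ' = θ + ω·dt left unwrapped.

(-1.8299, 1.6606, 0.1438)

θ' = -2.3562 + 1.25·2.0 = 0.1438
R = v/ω = 0.25/1.25 = 0.2000
x' = -2 + 0.2000·(sin 0.1438 − sin -2.3562) = -1.8299
y' = 2 − 0.2000·(cos 0.1438 − cos -2.3562) = 1.6606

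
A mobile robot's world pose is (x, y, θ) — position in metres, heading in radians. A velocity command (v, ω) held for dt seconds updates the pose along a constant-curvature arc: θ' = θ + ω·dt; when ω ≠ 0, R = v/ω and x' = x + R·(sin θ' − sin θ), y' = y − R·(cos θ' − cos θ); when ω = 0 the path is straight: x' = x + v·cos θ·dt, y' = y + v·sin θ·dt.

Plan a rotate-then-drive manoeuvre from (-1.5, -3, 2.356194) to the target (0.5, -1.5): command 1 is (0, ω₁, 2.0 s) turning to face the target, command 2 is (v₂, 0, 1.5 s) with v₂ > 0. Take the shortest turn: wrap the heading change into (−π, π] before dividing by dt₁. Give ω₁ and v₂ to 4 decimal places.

ω₁ = -0.8563, v₂ = 1.6667

heading to target = atan2(-1.5−-3, 0.5−-1.5) = 0.6435
Δθ = wrap(0.6435 − 2.3562) = -1.7127; ω₁ = Δθ/dt₁ = -0.8563
distance = √((0.5−-1.5)² + (-1.5−-3)²) = 2.5000; v₂ = distance/dt₂ = 1.6667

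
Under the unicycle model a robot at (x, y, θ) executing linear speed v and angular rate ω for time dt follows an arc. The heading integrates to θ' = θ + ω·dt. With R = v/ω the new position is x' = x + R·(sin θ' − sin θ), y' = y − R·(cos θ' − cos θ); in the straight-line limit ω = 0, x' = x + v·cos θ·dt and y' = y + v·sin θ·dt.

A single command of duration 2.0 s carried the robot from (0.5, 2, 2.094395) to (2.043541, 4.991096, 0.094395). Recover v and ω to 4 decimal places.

Δθ = 0.094395 − 2.094395 = -2.000000
ω = Δθ/dt = -2.000000/2.0 = -1.0000
R = −Δy/(cos θ' − cos θ) = -2.0000
v = R·ω = -2.0000·-1.0000 = 2.0000

v = 2.0000, ω = -1.0000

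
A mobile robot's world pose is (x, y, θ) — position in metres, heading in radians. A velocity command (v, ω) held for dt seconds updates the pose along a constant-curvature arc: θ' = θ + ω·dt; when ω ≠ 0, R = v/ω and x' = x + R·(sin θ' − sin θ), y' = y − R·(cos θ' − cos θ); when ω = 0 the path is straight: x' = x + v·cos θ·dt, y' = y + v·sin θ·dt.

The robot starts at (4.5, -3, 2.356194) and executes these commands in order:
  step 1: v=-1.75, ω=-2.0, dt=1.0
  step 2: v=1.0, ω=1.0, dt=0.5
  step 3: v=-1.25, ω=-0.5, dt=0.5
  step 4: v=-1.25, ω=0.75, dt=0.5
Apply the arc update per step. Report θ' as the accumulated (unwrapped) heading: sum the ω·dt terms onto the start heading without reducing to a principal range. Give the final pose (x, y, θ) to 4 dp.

(3.6933, -5.0161, 0.9812)

step 1: θ'=0.3562 (R=0.8750) → pose (4.1864, -4.4388, 0.3562)
step 2: θ'=0.8562 (R=1.0000) → pose (4.5930, -4.1569, 0.8562)
step 3: θ'=0.6062 (R=2.5000) → pose (4.1290, -4.5731, 0.6062)
step 4: θ'=0.9812 (R=-1.6667) → pose (3.6933, -5.0161, 0.9812)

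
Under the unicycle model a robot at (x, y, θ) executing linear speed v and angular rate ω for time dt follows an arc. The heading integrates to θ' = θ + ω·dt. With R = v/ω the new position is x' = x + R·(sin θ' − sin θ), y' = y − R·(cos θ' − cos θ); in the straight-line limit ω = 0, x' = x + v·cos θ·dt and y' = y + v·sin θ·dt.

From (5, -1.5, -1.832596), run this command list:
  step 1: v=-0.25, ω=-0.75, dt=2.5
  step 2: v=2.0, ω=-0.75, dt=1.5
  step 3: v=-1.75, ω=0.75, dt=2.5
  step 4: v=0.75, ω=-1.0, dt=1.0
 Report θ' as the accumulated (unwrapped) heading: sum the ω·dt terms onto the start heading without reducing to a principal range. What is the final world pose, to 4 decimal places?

step 1: θ'=-3.7076 (R=0.3333) → pose (5.5007, -1.3049, -3.7076)
step 2: θ'=-4.8326 (R=-2.6667) → pose (4.2833, 1.2657, -4.8326)
step 3: θ'=-2.9576 (R=-2.3333) → pose (7.0267, -1.3081, -2.9576)
step 4: θ'=-3.9576 (R=-0.7500) → pose (6.3432, -1.0846, -3.9576)

(6.3432, -1.0846, -3.9576)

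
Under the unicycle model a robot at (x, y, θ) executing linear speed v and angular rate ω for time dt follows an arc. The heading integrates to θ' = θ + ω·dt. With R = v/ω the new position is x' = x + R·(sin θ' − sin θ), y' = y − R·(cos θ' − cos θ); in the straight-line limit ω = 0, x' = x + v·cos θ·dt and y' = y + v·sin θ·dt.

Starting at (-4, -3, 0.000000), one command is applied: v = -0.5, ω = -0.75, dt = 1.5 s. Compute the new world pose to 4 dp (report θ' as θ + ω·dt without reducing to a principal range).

(-4.6015, -2.6208, -1.1250)

θ' = 0.0000 + -0.75·1.5 = -1.1250
R = v/ω = -0.5/-0.75 = 0.6667
x' = -4 + 0.6667·(sin -1.1250 − sin 0.0000) = -4.6015
y' = -3 − 0.6667·(cos -1.1250 − cos 0.0000) = -2.6208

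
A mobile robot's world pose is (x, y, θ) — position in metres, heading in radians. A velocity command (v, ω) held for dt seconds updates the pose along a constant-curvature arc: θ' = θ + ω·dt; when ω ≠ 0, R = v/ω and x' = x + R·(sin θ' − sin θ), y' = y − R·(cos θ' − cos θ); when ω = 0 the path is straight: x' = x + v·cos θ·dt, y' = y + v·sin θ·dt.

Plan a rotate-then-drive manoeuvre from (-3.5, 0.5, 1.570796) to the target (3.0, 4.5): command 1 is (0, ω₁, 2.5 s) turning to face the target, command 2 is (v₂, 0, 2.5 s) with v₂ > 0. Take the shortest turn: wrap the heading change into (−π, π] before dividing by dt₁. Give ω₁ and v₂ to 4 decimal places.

ω₁ = -0.4077, v₂ = 3.0529

heading to target = atan2(4.5−0.5, 3−-3.5) = 0.5517
Δθ = wrap(0.5517 − 1.5708) = -1.0191; ω₁ = Δθ/dt₁ = -0.4077
distance = √((3−-3.5)² + (4.5−0.5)²) = 7.6322; v₂ = distance/dt₂ = 3.0529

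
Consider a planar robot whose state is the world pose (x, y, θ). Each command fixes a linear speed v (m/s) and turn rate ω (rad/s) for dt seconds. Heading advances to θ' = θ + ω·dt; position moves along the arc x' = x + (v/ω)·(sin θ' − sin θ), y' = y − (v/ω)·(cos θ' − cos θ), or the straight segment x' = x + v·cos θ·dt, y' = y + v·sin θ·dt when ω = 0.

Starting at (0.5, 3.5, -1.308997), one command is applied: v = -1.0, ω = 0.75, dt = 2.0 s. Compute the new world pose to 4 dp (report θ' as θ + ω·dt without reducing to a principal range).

(-1.0410, 4.4640, 0.1910)

θ' = -1.3090 + 0.75·2.0 = 0.1910
R = v/ω = -1.0/0.75 = -1.3333
x' = 0.5 + -1.3333·(sin 0.1910 − sin -1.3090) = -1.0410
y' = 3.5 − -1.3333·(cos 0.1910 − cos -1.3090) = 4.4640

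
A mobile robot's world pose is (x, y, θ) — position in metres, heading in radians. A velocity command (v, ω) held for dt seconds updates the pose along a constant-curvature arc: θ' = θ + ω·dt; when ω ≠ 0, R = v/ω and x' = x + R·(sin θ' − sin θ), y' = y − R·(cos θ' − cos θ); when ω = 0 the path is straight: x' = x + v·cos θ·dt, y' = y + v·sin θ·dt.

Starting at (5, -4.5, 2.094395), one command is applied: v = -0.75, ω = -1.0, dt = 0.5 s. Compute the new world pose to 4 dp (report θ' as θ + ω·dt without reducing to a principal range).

θ' = 2.0944 + -1.0·0.5 = 1.5944
R = v/ω = -0.75/-1.0 = 0.7500
x' = 5 + 0.7500·(sin 1.5944 − sin 2.0944) = 5.1003
y' = -4.5 − 0.7500·(cos 1.5944 − cos 2.0944) = -4.8573

(5.1003, -4.8573, 1.5944)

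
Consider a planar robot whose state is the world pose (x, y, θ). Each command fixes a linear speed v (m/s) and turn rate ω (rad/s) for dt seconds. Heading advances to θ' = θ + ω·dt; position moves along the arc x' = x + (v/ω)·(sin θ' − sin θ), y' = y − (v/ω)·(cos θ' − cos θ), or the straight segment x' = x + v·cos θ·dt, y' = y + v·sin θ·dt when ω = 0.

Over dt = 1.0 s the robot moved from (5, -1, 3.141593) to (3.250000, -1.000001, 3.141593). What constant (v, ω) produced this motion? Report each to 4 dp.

v = 1.7500, ω = 0.0000

Δθ = 3.141593 − 3.141593 = 0.000000
ω = Δθ/dt = 0.000000/1.0 = 0.0000
ω = 0 → v = (Δx·cos θ + Δy·sin θ)/dt = 1.7500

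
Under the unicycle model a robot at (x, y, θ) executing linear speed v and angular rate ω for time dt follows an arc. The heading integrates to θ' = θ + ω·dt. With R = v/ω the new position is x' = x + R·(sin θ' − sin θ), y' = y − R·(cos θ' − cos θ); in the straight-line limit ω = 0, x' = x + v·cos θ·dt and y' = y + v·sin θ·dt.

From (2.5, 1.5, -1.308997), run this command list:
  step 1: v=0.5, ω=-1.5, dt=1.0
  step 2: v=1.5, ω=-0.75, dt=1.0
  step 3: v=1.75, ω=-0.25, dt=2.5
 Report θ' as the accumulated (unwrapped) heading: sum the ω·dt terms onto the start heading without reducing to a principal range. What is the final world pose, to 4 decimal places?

(-2.3845, 4.0308, -4.1840)

step 1: θ'=-2.8090 (R=-0.3333) → pose (2.2869, 1.0987, -2.8090)
step 2: θ'=-3.5590 (R=-2.0000) → pose (0.8231, 1.1608, -3.5590)
step 3: θ'=-4.1840 (R=-7.0000) → pose (-2.3845, 4.0308, -4.1840)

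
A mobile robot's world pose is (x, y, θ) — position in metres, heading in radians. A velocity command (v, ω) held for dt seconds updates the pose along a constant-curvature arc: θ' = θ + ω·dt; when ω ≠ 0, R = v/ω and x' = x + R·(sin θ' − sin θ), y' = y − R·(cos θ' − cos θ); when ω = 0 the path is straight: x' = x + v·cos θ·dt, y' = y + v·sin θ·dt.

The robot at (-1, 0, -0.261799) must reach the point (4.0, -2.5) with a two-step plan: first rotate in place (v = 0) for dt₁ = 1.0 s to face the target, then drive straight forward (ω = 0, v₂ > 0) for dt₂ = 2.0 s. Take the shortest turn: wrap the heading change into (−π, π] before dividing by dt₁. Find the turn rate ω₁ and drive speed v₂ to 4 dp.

heading to target = atan2(-2.5−0, 4−-1) = -0.4636
Δθ = wrap(-0.4636 − -0.2618) = -0.2018; ω₁ = Δθ/dt₁ = -0.2018
distance = √((4−-1)² + (-2.5−0)²) = 5.5902; v₂ = distance/dt₂ = 2.7951

ω₁ = -0.2018, v₂ = 2.7951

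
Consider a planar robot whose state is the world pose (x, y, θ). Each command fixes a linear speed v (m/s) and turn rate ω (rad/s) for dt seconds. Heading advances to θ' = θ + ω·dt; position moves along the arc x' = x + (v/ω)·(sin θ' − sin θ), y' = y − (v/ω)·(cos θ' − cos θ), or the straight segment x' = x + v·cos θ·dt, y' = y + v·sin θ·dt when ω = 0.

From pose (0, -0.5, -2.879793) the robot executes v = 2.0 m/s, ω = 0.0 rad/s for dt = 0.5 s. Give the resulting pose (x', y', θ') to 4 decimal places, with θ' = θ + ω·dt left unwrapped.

θ' = -2.8798 + 0.0·0.5 = -2.8798
ω = 0 → straight: x' = 0 + 2.0·cos(-2.8798)·0.5 = -0.9659
y' = -0.5 + 2.0·sin(-2.8798)·0.5 = -0.7588

(-0.9659, -0.7588, -2.8798)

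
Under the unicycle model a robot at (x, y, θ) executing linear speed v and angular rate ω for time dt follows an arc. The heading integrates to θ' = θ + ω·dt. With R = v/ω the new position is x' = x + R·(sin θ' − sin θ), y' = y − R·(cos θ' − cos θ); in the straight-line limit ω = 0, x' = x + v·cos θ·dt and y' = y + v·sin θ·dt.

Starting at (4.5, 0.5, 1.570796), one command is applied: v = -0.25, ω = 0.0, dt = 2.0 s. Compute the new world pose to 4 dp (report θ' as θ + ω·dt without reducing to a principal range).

(4.5000, 0.0000, 1.5708)

θ' = 1.5708 + 0.0·2.0 = 1.5708
ω = 0 → straight: x' = 4.5 + -0.25·cos(1.5708)·2.0 = 4.5000
y' = 0.5 + -0.25·sin(1.5708)·2.0 = 0.0000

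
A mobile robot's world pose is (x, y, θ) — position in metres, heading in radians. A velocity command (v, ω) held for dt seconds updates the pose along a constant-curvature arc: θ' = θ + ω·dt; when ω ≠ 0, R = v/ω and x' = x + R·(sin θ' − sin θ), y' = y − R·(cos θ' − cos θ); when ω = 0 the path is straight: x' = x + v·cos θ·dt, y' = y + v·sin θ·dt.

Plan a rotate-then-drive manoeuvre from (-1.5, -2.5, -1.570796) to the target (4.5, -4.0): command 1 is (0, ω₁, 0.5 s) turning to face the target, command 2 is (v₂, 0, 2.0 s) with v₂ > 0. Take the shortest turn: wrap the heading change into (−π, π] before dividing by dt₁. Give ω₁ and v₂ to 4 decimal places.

ω₁ = 2.6516, v₂ = 3.0923

heading to target = atan2(-4−-2.5, 4.5−-1.5) = -0.2450
Δθ = wrap(-0.2450 − -1.5708) = 1.3258; ω₁ = Δθ/dt₁ = 2.6516
distance = √((4.5−-1.5)² + (-4−-2.5)²) = 6.1847; v₂ = distance/dt₂ = 3.0923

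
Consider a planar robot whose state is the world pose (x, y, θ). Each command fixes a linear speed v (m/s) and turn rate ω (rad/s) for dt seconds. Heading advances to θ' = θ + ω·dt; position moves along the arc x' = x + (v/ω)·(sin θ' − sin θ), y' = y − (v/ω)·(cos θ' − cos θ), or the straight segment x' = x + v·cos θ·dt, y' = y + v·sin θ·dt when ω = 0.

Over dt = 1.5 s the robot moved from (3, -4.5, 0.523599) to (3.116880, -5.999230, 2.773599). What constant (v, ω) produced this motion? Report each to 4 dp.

v = -1.2500, ω = 1.5000

Δθ = 2.773599 − 0.523599 = 2.250000
ω = Δθ/dt = 2.250000/1.5 = 1.5000
R = −Δy/(cos θ' − cos θ) = -0.8333
v = R·ω = -0.8333·1.5000 = -1.2500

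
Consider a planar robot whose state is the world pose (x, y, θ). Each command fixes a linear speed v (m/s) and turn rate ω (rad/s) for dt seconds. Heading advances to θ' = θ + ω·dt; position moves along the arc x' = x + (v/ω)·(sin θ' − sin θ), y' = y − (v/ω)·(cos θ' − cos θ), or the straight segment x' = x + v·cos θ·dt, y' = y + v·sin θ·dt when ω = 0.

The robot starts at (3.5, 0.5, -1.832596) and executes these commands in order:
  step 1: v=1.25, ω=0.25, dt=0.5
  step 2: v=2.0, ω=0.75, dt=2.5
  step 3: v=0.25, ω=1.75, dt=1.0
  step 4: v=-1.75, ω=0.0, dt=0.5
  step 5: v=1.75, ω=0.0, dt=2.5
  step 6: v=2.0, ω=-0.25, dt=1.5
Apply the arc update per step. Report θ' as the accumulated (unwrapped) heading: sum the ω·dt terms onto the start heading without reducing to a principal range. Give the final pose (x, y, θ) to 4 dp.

step 1: θ'=-1.7076 (R=5.0000) → pose (3.3763, -0.1122, -1.7076)
step 2: θ'=0.1674 (R=2.6667) → pose (6.4624, -3.1053, 0.1674)
step 3: θ'=1.9174 (R=0.1429) → pose (6.5730, -2.9159, 1.9174)
step 4: θ'=1.9174 (straight) → pose (6.8702, -3.7389, 1.9174)
step 5: θ'=1.9174 (straight) → pose (5.3840, 0.3760, 1.9174)
step 6: θ'=1.5424 (R=-8.0000) → pose (4.9115, 3.3207, 1.5424)

(4.9115, 3.3207, 1.5424)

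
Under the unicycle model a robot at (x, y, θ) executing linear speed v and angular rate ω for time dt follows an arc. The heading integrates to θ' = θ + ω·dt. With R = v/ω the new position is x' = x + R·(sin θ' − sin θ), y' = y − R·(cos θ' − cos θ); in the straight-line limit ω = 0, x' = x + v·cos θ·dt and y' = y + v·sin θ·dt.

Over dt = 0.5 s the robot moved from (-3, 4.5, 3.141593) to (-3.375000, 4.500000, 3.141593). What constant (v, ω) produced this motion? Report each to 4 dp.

v = 0.7500, ω = 0.0000

Δθ = 3.141593 − 3.141593 = 0.000000
ω = Δθ/dt = 0.000000/0.5 = 0.0000
ω = 0 → v = (Δx·cos θ + Δy·sin θ)/dt = 0.7500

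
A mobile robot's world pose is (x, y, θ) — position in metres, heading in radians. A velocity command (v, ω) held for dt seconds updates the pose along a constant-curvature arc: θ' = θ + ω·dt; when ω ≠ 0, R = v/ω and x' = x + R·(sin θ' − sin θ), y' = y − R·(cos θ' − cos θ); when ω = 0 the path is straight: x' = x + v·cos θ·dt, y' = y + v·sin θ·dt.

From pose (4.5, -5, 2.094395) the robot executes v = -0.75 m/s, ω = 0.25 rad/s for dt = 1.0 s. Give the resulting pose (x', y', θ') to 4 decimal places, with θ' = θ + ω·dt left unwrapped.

θ' = 2.0944 + 0.25·1.0 = 2.3444
R = v/ω = -0.75/0.25 = -3.0000
x' = 4.5 + -3.0000·(sin 2.3444 − sin 2.0944) = 4.9519
y' = -5 − -3.0000·(cos 2.3444 − cos 2.0944) = -5.5961

(4.9519, -5.5961, 2.3444)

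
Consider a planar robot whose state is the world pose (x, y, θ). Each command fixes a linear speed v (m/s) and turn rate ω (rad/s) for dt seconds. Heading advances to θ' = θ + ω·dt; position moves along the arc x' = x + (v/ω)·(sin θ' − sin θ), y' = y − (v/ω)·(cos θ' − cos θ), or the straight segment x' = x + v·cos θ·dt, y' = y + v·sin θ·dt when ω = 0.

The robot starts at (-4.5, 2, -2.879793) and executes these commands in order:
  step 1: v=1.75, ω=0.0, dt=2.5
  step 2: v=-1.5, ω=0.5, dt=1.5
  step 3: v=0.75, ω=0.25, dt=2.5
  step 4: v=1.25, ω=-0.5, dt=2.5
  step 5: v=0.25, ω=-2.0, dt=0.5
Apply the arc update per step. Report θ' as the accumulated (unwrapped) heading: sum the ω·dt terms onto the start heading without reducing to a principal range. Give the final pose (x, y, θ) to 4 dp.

step 1: θ'=-2.8798 (straight) → pose (-8.7259, 0.8677, -2.8798)
step 2: θ'=-2.1298 (R=-3.0000) → pose (-6.9590, 2.1744, -2.1298)
step 3: θ'=-1.5048 (R=3.0000) → pose (-7.4091, 0.3856, -1.5048)
step 4: θ'=-2.7548 (R=-2.5000) → pose (-8.9606, -2.0946, -2.7548)
step 5: θ'=-3.7548 (R=-0.1250) → pose (-9.0797, -2.0811, -3.7548)

(-9.0797, -2.0811, -3.7548)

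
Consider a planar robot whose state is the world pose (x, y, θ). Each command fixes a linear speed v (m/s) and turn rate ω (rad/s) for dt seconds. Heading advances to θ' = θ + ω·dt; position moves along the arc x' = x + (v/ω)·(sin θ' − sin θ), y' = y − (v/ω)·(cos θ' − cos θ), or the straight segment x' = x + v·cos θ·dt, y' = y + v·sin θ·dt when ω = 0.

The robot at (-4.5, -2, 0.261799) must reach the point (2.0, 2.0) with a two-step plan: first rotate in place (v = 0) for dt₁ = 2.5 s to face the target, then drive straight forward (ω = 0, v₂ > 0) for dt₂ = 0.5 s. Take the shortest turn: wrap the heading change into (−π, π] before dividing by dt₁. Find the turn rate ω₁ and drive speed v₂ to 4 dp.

heading to target = atan2(2−-2, 2−-4.5) = 0.5517
Δθ = wrap(0.5517 − 0.2618) = 0.2899; ω₁ = Δθ/dt₁ = 0.1159
distance = √((2−-4.5)² + (2−-2)²) = 7.6322; v₂ = distance/dt₂ = 15.2643

ω₁ = 0.1159, v₂ = 15.2643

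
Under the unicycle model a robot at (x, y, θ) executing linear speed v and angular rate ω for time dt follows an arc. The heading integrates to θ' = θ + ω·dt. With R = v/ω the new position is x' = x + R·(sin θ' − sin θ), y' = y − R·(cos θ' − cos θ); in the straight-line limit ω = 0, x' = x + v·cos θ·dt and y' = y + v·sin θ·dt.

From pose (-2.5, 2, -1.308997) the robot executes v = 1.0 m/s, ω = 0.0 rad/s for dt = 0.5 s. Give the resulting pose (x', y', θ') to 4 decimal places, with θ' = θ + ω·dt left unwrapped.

(-2.3706, 1.5170, -1.3090)

θ' = -1.3090 + 0.0·0.5 = -1.3090
ω = 0 → straight: x' = -2.5 + 1.0·cos(-1.3090)·0.5 = -2.3706
y' = 2 + 1.0·sin(-1.3090)·0.5 = 1.5170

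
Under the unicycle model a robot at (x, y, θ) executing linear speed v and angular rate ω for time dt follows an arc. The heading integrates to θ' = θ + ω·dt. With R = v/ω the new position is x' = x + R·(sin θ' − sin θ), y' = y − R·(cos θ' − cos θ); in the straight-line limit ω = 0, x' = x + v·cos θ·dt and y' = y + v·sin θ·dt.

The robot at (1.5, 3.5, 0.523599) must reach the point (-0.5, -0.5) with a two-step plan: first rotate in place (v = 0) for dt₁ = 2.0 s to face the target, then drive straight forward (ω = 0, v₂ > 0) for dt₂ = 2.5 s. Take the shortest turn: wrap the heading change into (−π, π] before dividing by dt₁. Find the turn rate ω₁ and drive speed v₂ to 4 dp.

heading to target = atan2(-0.5−3.5, -0.5−1.5) = -2.0344
Δθ = wrap(-2.0344 − 0.5236) = -2.5580; ω₁ = Δθ/dt₁ = -1.2790
distance = √((-0.5−1.5)² + (-0.5−3.5)²) = 4.4721; v₂ = distance/dt₂ = 1.7889

ω₁ = -1.2790, v₂ = 1.7889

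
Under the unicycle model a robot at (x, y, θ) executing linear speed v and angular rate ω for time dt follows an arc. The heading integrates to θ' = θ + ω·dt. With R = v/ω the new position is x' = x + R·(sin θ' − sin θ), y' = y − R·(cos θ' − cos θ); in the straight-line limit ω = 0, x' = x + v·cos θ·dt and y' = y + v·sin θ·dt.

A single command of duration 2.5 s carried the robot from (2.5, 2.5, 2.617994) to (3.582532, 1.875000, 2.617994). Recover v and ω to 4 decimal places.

v = -0.5000, ω = 0.0000

Δθ = 2.617994 − 2.617994 = 0.000000
ω = Δθ/dt = 0.000000/2.5 = 0.0000
ω = 0 → v = (Δx·cos θ + Δy·sin θ)/dt = -0.5000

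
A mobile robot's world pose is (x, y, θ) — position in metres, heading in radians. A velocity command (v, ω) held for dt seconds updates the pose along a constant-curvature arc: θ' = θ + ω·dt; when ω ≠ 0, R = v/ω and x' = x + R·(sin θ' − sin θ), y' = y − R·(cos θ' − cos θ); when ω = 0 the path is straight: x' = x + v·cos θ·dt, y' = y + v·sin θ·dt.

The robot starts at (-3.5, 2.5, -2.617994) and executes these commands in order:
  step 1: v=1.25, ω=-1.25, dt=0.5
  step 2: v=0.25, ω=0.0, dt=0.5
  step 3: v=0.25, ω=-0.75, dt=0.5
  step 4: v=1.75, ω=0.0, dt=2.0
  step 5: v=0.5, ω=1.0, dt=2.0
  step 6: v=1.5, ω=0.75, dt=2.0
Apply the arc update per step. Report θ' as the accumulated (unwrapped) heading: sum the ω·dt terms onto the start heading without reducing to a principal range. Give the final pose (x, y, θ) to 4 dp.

step 1: θ'=-3.2430 (R=-1.0000) → pose (-4.1012, 2.3712, -3.2430)
step 2: θ'=-3.2430 (straight) → pose (-4.2256, 2.3838, -3.2430)
step 3: θ'=-3.6180 (R=-0.3333) → pose (-4.3447, 2.4192, -3.6180)
step 4: θ'=-3.6180 (straight) → pose (-7.4550, 4.0243, -3.6180)
step 5: θ'=-1.6180 (R=0.5000) → pose (-8.1837, 3.6035, -1.6180)
step 6: θ'=-0.1180 (R=2.0000) → pose (-6.4214, 1.5231, -0.1180)

(-6.4214, 1.5231, -0.1180)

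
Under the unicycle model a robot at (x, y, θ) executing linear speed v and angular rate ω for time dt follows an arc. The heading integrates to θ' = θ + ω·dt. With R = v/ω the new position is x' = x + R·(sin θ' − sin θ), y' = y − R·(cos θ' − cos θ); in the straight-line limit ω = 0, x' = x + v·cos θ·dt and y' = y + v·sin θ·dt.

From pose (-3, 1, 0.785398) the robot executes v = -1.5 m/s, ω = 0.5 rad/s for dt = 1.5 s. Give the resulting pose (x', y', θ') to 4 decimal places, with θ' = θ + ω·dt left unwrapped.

θ' = 0.7854 + 0.5·1.5 = 1.5354
R = v/ω = -1.5/0.5 = -3.0000
x' = -3 + -3.0000·(sin 1.5354 − sin 0.7854) = -3.8768
y' = 1 − -3.0000·(cos 1.5354 − cos 0.7854) = -1.0151

(-3.8768, -1.0151, 1.5354)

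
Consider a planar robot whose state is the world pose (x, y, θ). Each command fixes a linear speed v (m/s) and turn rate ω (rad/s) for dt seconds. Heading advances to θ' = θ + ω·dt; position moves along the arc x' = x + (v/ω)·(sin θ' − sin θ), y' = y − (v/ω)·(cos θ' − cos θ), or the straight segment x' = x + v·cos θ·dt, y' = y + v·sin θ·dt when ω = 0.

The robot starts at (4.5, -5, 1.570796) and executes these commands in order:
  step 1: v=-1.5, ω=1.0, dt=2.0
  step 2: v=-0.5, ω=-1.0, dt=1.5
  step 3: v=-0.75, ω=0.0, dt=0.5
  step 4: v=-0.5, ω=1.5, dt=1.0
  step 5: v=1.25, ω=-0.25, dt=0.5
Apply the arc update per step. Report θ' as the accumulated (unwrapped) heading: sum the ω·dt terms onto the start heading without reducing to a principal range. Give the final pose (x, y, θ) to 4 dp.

(7.2990, -7.2752, 3.4458)

step 1: θ'=3.5708 (R=-1.5000) → pose (6.6242, -6.3639, 3.5708)
step 2: θ'=2.0708 (R=0.5000) → pose (7.2711, -6.5789, 2.0708)
step 3: θ'=2.0708 (straight) → pose (7.4509, -6.9080, 2.0708)
step 4: θ'=3.5708 (R=-0.3333) → pose (7.8821, -7.0513, 3.5708)
step 5: θ'=3.4458 (R=-5.0000) → pose (7.2990, -7.2752, 3.4458)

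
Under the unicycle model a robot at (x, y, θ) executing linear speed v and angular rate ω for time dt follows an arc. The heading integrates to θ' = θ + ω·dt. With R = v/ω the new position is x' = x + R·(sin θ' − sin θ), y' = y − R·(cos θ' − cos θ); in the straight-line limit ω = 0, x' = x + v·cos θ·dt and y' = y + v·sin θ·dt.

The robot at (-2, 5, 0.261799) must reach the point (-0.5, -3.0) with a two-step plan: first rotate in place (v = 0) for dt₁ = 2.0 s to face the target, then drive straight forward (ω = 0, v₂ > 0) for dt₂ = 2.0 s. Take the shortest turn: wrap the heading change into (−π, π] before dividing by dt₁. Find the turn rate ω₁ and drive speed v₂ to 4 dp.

heading to target = atan2(-3−5, -0.5−-2) = -1.3854
Δθ = wrap(-1.3854 − 0.2618) = -1.6472; ω₁ = Δθ/dt₁ = -0.8236
distance = √((-0.5−-2)² + (-3−5)²) = 8.1394; v₂ = distance/dt₂ = 4.0697

ω₁ = -0.8236, v₂ = 4.0697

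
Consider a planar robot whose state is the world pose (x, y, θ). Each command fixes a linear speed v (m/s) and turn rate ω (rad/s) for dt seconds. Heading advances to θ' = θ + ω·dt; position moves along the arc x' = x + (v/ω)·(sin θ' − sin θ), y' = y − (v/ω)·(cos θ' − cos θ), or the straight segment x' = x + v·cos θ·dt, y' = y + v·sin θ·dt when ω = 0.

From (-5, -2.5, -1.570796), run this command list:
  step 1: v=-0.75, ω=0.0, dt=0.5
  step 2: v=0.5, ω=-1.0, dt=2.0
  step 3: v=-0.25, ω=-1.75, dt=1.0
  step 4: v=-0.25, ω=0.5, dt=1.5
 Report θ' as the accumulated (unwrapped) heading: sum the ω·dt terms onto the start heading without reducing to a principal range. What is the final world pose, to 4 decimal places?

(-5.7350, -3.1475, -4.5708)

step 1: θ'=-1.5708 (straight) → pose (-5.0000, -2.1250, -1.5708)
step 2: θ'=-3.5708 (R=-0.5000) → pose (-5.7081, -2.5796, -3.5708)
step 3: θ'=-5.3208 (R=0.1429) → pose (-5.6503, -2.7912, -5.3208)
step 4: θ'=-4.5708 (R=-0.5000) → pose (-5.7350, -3.1475, -4.5708)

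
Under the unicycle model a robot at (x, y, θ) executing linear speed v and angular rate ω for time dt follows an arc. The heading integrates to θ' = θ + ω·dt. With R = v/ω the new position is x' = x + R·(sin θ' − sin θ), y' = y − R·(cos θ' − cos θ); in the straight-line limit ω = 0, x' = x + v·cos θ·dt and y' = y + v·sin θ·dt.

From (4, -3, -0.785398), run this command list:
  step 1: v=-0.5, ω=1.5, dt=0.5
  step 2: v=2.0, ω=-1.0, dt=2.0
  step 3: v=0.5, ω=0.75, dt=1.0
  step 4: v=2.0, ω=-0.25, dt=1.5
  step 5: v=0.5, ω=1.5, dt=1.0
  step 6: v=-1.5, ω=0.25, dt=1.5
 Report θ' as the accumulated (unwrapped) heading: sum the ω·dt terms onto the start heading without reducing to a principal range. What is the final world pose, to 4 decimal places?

step 1: θ'=-0.0354 (R=-0.3333) → pose (3.7761, -2.9026, -0.0354)
step 2: θ'=-2.0354 (R=-2.0000) → pose (5.4933, -5.7975, -2.0354)
step 3: θ'=-1.2854 (R=0.6667) → pose (5.4496, -6.2839, -1.2854)
step 4: θ'=-1.6604 (R=-8.0000) → pose (5.7411, -9.2520, -1.6604)
step 5: θ'=-0.1604 (R=0.3333) → pose (6.0199, -9.6109, -0.1604)
step 6: θ'=0.2146 (R=-6.0000) → pose (3.7839, -9.6715, 0.2146)

(3.7839, -9.6715, 0.2146)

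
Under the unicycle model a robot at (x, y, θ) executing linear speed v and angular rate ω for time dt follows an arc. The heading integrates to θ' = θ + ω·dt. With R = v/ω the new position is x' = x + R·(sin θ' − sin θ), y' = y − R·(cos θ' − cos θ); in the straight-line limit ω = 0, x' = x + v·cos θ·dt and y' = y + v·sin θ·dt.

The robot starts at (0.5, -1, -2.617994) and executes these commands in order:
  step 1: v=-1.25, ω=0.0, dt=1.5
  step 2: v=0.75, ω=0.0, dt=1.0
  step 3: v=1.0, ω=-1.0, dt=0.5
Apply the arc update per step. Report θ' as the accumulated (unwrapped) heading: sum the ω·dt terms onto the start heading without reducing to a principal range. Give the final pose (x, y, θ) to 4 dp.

step 1: θ'=-2.6180 (straight) → pose (2.1238, -0.0625, -2.6180)
step 2: θ'=-2.6180 (straight) → pose (1.4743, -0.4375, -2.6180)
step 3: θ'=-3.1180 (R=-1.0000) → pose (0.9979, -0.5712, -3.1180)

(0.9979, -0.5712, -3.1180)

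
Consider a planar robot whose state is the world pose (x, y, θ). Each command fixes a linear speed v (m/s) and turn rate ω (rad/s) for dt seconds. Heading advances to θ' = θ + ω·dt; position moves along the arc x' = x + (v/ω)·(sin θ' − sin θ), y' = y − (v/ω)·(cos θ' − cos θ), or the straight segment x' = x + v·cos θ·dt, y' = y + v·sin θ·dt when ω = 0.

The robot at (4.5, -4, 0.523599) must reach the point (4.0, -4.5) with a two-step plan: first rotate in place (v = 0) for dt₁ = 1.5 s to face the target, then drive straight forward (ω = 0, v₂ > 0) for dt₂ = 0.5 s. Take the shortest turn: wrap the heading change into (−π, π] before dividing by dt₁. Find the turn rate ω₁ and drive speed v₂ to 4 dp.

ω₁ = -1.9199, v₂ = 1.4142

heading to target = atan2(-4.5−-4, 4−4.5) = -2.3562
Δθ = wrap(-2.3562 − 0.5236) = -2.8798; ω₁ = Δθ/dt₁ = -1.9199
distance = √((4−4.5)² + (-4.5−-4)²) = 0.7071; v₂ = distance/dt₂ = 1.4142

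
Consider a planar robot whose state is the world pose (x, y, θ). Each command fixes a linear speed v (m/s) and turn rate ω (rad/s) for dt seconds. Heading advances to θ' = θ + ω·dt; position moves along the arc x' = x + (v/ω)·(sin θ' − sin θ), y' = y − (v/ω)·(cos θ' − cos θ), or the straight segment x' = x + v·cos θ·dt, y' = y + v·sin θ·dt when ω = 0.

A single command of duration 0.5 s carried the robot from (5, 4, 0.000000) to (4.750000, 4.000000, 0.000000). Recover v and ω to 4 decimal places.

Δθ = 0.000000 − 0.000000 = 0.000000
ω = Δθ/dt = 0.000000/0.5 = 0.0000
ω = 0 → v = (Δx·cos θ + Δy·sin θ)/dt = -0.5000

v = -0.5000, ω = 0.0000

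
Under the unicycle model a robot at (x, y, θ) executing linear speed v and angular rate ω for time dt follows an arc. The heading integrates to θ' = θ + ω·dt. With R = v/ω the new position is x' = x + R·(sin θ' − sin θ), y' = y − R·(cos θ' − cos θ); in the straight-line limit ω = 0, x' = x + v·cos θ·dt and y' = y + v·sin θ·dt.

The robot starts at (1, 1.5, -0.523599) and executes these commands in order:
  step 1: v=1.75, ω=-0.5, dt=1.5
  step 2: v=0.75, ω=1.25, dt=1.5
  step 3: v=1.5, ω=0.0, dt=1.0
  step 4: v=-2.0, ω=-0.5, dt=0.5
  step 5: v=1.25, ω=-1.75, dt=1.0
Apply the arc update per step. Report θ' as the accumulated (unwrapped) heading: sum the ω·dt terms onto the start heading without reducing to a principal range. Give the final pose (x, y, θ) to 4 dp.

step 1: θ'=-1.2736 (R=-3.5000) → pose (2.5966, -0.5061, -1.2736)
step 2: θ'=0.6014 (R=0.6000) → pose (3.5097, -0.8252, 0.6014)
step 3: θ'=0.6014 (straight) → pose (4.7466, 0.0235, 0.6014)
step 4: θ'=0.3514 (R=4.0000) → pose (3.8602, -0.4339, 0.3514)
step 5: θ'=-1.3986 (R=-0.7143) → pose (4.8098, -0.9821, -1.3986)

(4.8098, -0.9821, -1.3986)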